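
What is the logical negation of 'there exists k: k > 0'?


¬(for all x: φ) = there exists x: ¬φ, and ¬(there exists x: φ) = for all x: ¬φ.
Apply to the existential statement.

for all k: NOT(k > 0)


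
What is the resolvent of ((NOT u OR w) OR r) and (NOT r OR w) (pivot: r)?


The clauses contain complementary literals r and NOTr.
Resolution eliminates this pair and disjoins the remaining literals (merging duplicates).

(NOT u OR w)


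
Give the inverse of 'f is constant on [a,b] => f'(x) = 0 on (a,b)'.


The inverse of (P → Q) is (¬P → ¬Q). It is equivalent to the converse, not to the original.
Here P = 'f is constant on [a,b]' and Q = 'f'(x) = 0 on (a,b)'.

If not (f is constant on [a,b]), then not (f'(x) = 0 on (a,b)).


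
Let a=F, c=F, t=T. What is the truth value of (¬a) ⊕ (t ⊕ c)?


Substitute a=F, c=F, t=T:
¬a = T
t ⊕ c = T ⊕ F = T
(¬a) ⊕ (t ⊕ c) = T ⊕ T = F

F


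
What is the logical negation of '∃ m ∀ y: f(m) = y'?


Negation flips each quantifier (∀↔∃) and negates the inner predicate.
¬(∃ m ∀ y: φ) = ∀ m ∃ y: ¬φ.

∀ m ∃ y: ¬(f(m) = y)


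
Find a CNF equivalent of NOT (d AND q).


Step 1: Apply De Morgan: ¬(d ∧ q) = ¬d ∨ ¬q.

(NOT d) OR (NOT q)


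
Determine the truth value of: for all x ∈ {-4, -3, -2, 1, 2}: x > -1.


Evaluate the predicate on each element: -4:F, -3:F, -2:F, 1:T, 2:T.
Counterexample x = -4 fails the predicate.

F


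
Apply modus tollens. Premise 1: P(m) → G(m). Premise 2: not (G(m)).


Modus tollens: from (P → Q) and ¬Q, infer ¬P.
Q = 'G(m)' is denied; since P → Q, P must also fail.

Not (P(m)).


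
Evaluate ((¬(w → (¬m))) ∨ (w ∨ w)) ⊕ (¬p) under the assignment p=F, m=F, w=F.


Substitute p=F, m=F, w=F:
¬m = T
w → (¬m) = F → T = T
¬(w → (¬m)) = F
w ∨ w = F ∨ F = F
(¬(w → (¬m))) ∨ (w ∨ w) = F ∨ F = F
¬p = T
((¬(w → (¬m))) ∨ (w ∨ w)) ⊕ (¬p) = F ⊕ T = T

T


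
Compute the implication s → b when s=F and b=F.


Implication is false only when antecedent is true and consequent is false.
Substitute: s=F, b=F.
F → F evaluates to T.

T


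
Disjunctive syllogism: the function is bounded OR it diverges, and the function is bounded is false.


Disjunctive syllogism: from (P ∨ Q) and ¬P, infer Q.
One disjunct, 'the function is bounded', is ruled out; the other must hold.

it diverges


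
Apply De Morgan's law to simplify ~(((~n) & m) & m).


De Morgan: the negation of a conjunction is the disjunction of the negations.
Distribute ~ across &, flipping it to |, and negate each literal.

(n | (~m)) | (~m)


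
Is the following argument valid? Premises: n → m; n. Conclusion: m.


This matches the form of modus ponens: the conclusion follows in every model of the premises.

Valid.


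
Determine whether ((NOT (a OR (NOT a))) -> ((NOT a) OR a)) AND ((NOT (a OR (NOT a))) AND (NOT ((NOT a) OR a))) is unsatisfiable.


Truth table over {a}:
a | φ
-----
F | F
T | F
Every row is false.

Yes, it is a contradiction.


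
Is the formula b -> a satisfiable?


Search for a satisfying assignment over {a, b}.
Try a=F, b=F: the formula evaluates to T.
A satisfying assignment exists.

Satisfiable.


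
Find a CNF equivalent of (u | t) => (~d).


Step 1: Rewrite as ¬(u ∨ t) ∨ (¬d) = (¬u ∧ ¬t) ∨ (¬d).
Step 2: Distribute ∨ over ∧.

((~u) | (~d)) & ((~t) | (~d))


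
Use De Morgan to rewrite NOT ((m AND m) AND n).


De Morgan: the negation of a conjunction is the disjunction of the negations.
Distribute NOT across AND, flipping it to OR, and negate each literal.

((NOT m) OR (NOT m)) OR (NOT n)


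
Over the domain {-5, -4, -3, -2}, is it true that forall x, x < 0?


Evaluate the predicate on each element: -5:True, -4:True, -3:True, -2:True.
Every element satisfies the predicate.

True


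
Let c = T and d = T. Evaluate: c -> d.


Implication is false only when antecedent is true and consequent is false.
Substitute: c=T, d=T.
T -> T evaluates to T.

T


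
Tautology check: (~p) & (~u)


Build the truth table over {p, u}:
p | u | φ
---------
False | False | True
True | False | False
False | True | False
True | True | False
Counterexample at row 2: with p=True, u=False, the formula is False.

No, it is not a tautology.


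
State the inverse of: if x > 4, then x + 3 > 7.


The inverse of (P → Q) is (¬P → ¬Q). It is equivalent to the converse, not to the original.
Here P = 'x > 4' and Q = 'x + 3 > 7'.

If not (x > 4), then not (x + 3 > 7).


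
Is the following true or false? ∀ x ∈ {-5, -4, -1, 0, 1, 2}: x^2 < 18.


Evaluate the predicate on each element: -5:F, -4:T, -1:T, 0:T, 1:T, 2:T.
Counterexample x = -5 fails the predicate.

F


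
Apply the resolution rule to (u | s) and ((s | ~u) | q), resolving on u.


The clauses contain complementary literals u and ~u.
Resolution eliminates this pair and disjoins the remaining literals (merging duplicates).

(s | q)


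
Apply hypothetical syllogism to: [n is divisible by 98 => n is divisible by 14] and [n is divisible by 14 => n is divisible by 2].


Hypothetical syllogism: from (P → Q) and (Q → R), infer (P → R).
Chain the two implications through the shared middle term 'n is divisible by 14'.

n is divisible by 98 => n is divisible by 2


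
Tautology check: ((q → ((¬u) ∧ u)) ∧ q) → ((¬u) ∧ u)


Build the truth table over {q, u}:
q | u | φ
---------
F | F | T
T | F | T
F | T | T
T | T | T
Every row evaluates to true.

Yes, it is a tautology.


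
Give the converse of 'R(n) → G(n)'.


The converse of (P → Q) is (Q → P). It is not in general equivalent to the original.
Here P = 'R(n)' and Q = 'G(n)'.

If G(n), then R(n).


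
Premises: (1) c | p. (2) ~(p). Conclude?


Disjunctive syllogism: from (P ∨ Q) and ¬P, infer Q.
One disjunct, 'p', is ruled out; the other must hold.

c


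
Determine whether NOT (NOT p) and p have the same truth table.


Compare truth tables:
p | φ | ψ
---------
F | F | F
T | T | T
The columns φ and ψ agree on every row.

Yes, they are logically equivalent.


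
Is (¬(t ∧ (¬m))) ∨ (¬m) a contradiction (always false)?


Truth table over {m, t}:
m | t | φ
---------
F | F | T
T | F | T
F | T | T
T | T | T
Satisfying assignment at row 1: m=F, t=F gives T.

No, it is not a contradiction.


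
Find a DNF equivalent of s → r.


Step 1: Rewrite s → r as ¬s ∨ r.

(¬s) ∨ r


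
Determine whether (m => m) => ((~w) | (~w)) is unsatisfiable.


Truth table over {m, w}:
m | w | φ
---------
False | False | True
True | False | True
False | True | False
True | True | False
Satisfying assignment at row 1: m=False, w=False gives True.

No, it is not a contradiction.


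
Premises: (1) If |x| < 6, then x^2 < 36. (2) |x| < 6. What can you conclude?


Modus ponens: from (P → Q) and P, infer Q.
P = '|x| < 6' is asserted, and P → Q holds, so Q follows.

x^2 < 36.


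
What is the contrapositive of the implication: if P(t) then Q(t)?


The contrapositive of (P → Q) is (¬Q → ¬P); it is logically equivalent to the original.
Here P = 'P(t)' and Q = 'Q(t)'.

If not (Q(t)), then not (P(t)).


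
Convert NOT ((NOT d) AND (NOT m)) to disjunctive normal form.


Step 1: Apply De Morgan: ¬((¬d) ∧ (¬m)) = ¬(¬d) ∨ ¬(¬m).
Step 2: Eliminate any double negations (¬¬X = X).

d OR m


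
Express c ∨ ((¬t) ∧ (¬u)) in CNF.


Step 1: Distribute ∨ over ∧: c ∨ ((¬t) ∧ (¬u)) = (c ∨ (¬t)) ∧ (c ∨ (¬u)).

(c ∨ (¬t)) ∧ (c ∨ (¬u))


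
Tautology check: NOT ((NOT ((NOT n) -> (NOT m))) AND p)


Build the truth table over {m, n, p}:
m | n | p | φ
-------------
F | F | F | T
T | F | F | T
F | T | F | T
T | T | F | T
F | F | T | T
T | F | T | F
F | T | T | T
T | T | T | T
Counterexample at row 6: with m=T, n=F, p=T, the formula is F.

No, it is not a tautology.


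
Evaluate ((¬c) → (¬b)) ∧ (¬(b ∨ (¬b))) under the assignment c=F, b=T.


Substitute c=F, b=T:
¬c = T
¬b = F
(¬c) → (¬b) = T → F = F
¬b = F
b ∨ (¬b) = T ∨ F = T
¬(b ∨ (¬b)) = F
((¬c) → (¬b)) ∧ (¬(b ∨ (¬b))) = F ∧ F = F

F


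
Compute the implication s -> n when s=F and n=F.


Implication is false only when antecedent is true and consequent is false.
Substitute: s=F, n=F.
F -> F evaluates to T.

T


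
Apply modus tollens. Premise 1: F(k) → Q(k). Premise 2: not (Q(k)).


Modus tollens: from (P → Q) and ¬Q, infer ¬P.
Q = 'Q(k)' is denied; since P → Q, P must also fail.

Not (F(k)).


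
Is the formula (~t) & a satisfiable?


Search for a satisfying assignment over {a, t}.
Try a=True, t=False: the formula evaluates to True.
A satisfying assignment exists.

Satisfiable.


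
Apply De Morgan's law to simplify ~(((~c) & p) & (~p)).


De Morgan: the negation of a conjunction is the disjunction of the negations.
Distribute ~ across &, flipping it to |, and negate each literal.

(c | (~p)) | p


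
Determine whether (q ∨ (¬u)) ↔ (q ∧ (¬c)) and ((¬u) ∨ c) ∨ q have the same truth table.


Compare truth tables:
c | q | u | φ | ψ
-----------------
F | F | F | F | T
T | F | F | F | T
F | T | F | T | T
T | T | F | F | T
F | F | T | T | F
T | F | T | T | T
F | T | T | T | T
T | T | T | F | T
They differ at row 1 (c=F, q=F, u=F): φ=F but ψ=T.

No, they are not logically equivalent.


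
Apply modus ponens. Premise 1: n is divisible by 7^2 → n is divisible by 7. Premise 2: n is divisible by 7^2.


Modus ponens: from (P → Q) and P, infer Q.
P = 'n is divisible by 7^2' is asserted, and P → Q holds, so Q follows.

n is divisible by 7.


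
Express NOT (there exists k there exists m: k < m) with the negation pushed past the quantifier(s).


Negation flips each quantifier (∀↔∃) and negates the inner predicate.
¬(there exists k there exists m: φ) = for all k for all m: ¬φ.

for all k for all m: NOT(k < m)


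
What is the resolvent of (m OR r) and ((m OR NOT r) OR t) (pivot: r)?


The clauses contain complementary literals r and NOTr.
Resolution eliminates this pair and disjoins the remaining literals (merging duplicates).

(m OR t)


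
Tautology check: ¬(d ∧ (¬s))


Build the truth table over {d, s}:
d | s | φ
---------
F | F | T
T | F | F
F | T | T
T | T | T
Counterexample at row 2: with d=T, s=F, the formula is F.

No, it is not a tautology.


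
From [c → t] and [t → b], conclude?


Hypothetical syllogism: from (P → Q) and (Q → R), infer (P → R).
Chain the two implications through the shared middle term 't'.

c → b


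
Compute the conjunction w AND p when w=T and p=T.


Conjunction is true only when both operands are true.
Substitute: w=T, p=T.
T AND T evaluates to T.

T


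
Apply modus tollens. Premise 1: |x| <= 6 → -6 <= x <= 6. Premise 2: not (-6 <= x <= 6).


Modus tollens: from (P → Q) and ¬Q, infer ¬P.
Q = '-6 <= x <= 6' is denied; since P → Q, P must also fail.

Not (|x| <= 6).


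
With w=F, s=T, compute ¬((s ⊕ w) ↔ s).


Substitute w=F, s=T:
s ⊕ w = T ⊕ F = T
(s ⊕ w) ↔ s = T ↔ T = T
¬((s ⊕ w) ↔ s) = F

F


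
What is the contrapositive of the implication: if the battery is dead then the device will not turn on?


The contrapositive of (P → Q) is (¬Q → ¬P); it is logically equivalent to the original.
Here P = 'the battery is dead' and Q = 'the device will not turn on'.

If not (the device will not turn on), then not (the battery is dead).


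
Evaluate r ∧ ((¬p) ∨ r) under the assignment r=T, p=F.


Substitute r=T, p=F:
¬p = T
(¬p) ∨ r = T ∨ T = T
r ∧ ((¬p) ∨ r) = T ∧ T = T

T


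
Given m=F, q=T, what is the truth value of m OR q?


Disjunction is false only when both operands are false.
Substitute: m=F, q=T.
F OR T evaluates to T.

T


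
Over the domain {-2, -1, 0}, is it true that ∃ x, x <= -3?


Evaluate the predicate on each element: -2:F, -1:F, 0:F.
No element satisfies the predicate.

F


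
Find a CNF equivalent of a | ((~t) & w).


Step 1: Distribute ∨ over ∧: a ∨ ((¬t) ∧ w) = (a ∨ (¬t)) ∧ (a ∨ w).

(a | (~t)) & (a | w)


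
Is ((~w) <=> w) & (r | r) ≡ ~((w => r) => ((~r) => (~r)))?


Compare truth tables:
r | w | φ | ψ
-------------
False | False | False | False
True | False | False | False
False | True | False | False
True | True | False | False
The columns φ and ψ agree on every row.

Yes, they are logically equivalent.


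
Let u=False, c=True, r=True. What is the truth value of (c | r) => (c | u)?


Substitute u=False, c=True, r=True:
c | r = True | True = True
c | u = True | False = True
(c | r) => (c | u) = True => True = True

True


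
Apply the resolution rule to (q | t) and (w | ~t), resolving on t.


The clauses contain complementary literals t and ~t.
Resolution eliminates this pair and disjoins the remaining literals (merging duplicates).

(q | w)


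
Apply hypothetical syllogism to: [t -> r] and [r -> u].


Hypothetical syllogism: from (P → Q) and (Q → R), infer (P → R).
Chain the two implications through the shared middle term 'r'.

t -> u


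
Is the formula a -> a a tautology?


Build the truth table over {a}:
a | φ
-----
F | T
T | T
Every row evaluates to true.

Yes, it is a tautology.


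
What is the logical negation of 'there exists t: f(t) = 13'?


¬(for all x: φ) = there exists x: ¬φ, and ¬(there exists x: φ) = for all x: ¬φ.
Apply to the existential statement.

for all t: NOT(f(t) = 13)


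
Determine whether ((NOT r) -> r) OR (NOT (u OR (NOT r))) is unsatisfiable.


Truth table over {r, u}:
r | u | φ
---------
F | F | F
T | F | T
F | T | F
T | T | T
Satisfying assignment at row 2: r=T, u=F gives T.

No, it is not a contradiction.


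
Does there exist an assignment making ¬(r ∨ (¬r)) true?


Check all 2 assignments over {r}:
r | φ
-----
F | F
T | F
No assignment makes the formula true.

Unsatisfiable.


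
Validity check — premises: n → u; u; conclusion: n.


This is affirming the consequent (fallacy). There exist truth assignments where the premises are all true but the conclusion is false.

Invalid.


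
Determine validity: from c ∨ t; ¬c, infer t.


This matches the form of disjunctive syllogism: the conclusion follows in every model of the premises.

Valid.


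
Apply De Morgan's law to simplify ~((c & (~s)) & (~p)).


De Morgan: the negation of a conjunction is the disjunction of the negations.
Distribute ~ across &, flipping it to |, and negate each literal.

((~c) | s) | p


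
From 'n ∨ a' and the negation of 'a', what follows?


Disjunctive syllogism: from (P ∨ Q) and ¬P, infer Q.
One disjunct, 'a', is ruled out; the other must hold.

n


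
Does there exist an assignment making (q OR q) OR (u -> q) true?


Search for a satisfying assignment over {q, u}.
Try q=F, u=F: the formula evaluates to T.
A satisfying assignment exists.

Satisfiable.


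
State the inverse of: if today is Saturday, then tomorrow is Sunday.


The inverse of (P → Q) is (¬P → ¬Q). It is equivalent to the converse, not to the original.
Here P = 'today is Saturday' and Q = 'tomorrow is Sunday'.

If not (today is Saturday), then not (tomorrow is Sunday).


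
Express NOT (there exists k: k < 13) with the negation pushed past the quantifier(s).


¬(for all x: φ) = there exists x: ¬φ, and ¬(there exists x: φ) = for all x: ¬φ.
Apply to the existential statement.

for all k: NOT(k < 13)


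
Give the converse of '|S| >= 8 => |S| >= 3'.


The converse of (P → Q) is (Q → P). It is not in general equivalent to the original.
Here P = '|S| >= 8' and Q = '|S| >= 3'.

If |S| >= 3, then |S| >= 8.


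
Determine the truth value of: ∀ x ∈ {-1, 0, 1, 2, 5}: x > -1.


Evaluate the predicate on each element: -1:F, 0:T, 1:T, 2:T, 5:T.
Counterexample x = -1 fails the predicate.

F


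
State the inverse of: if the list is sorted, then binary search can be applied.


The inverse of (P → Q) is (¬P → ¬Q). It is equivalent to the converse, not to the original.
Here P = 'the list is sorted' and Q = 'binary search can be applied'.

If not (the list is sorted), then not (binary search can be applied).


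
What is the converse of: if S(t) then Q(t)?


The converse of (P → Q) is (Q → P). It is not in general equivalent to the original.
Here P = 'S(t)' and Q = 'Q(t)'.

If Q(t), then S(t).


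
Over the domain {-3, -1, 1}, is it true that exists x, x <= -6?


Evaluate the predicate on each element: -3:False, -1:False, 1:False.
No element satisfies the predicate.

False


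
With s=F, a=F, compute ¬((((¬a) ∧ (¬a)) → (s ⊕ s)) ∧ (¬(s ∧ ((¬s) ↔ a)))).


Substitute s=F, a=F:
… (earlier sub-steps elided)
¬a = T
(¬a) ∧ (¬a) = T ∧ T = T
s ⊕ s = F ⊕ F = F
((¬a) ∧ (¬a)) → (s ⊕ s) = T → F = F
¬s = T
(¬s) ↔ a = T ↔ F = F
s ∧ ((¬s) ↔ a) = F ∧ F = F
¬(s ∧ ((¬s) ↔ a)) = T
(((¬a) ∧ (¬a)) → (s ⊕ s)) ∧ (¬(s ∧ ((¬s) ↔ a))) = F ∧ T = F
¬((((¬a) ∧ (¬a)) → (s ⊕ s)) ∧ (¬(s ∧ ((¬s) ↔ a)))) = T

T


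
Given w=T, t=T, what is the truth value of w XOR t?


Exclusive or is true when exactly one operand is true.
Substitute: w=T, t=T.
T XOR T evaluates to F.

F


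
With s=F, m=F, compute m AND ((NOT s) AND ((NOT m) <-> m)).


Substitute s=F, m=F:
NOT s = T
NOT m = T
(NOT m) <-> m = T <-> F = F
(NOT s) AND ((NOT m) <-> m) = T AND F = F
m AND ((NOT s) AND ((NOT m) <-> m)) = F AND F = F

F


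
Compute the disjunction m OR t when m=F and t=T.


Disjunction is false only when both operands are false.
Substitute: m=F, t=T.
F OR T evaluates to T.

T


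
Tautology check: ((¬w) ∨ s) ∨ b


Build the truth table over {b, s, w}:
b | s | w | φ
-------------
F | F | F | T
T | F | F | T
F | T | F | T
T | T | F | T
F | F | T | F
T | F | T | T
F | T | T | T
T | T | T | T
Counterexample at row 5: with b=F, s=F, w=T, the formula is F.

No, it is not a tautology.


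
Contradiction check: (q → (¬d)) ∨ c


Truth table over {c, d, q}:
c | d | q | φ
-------------
F | F | F | T
T | F | F | T
F | T | F | T
T | T | F | T
F | F | T | T
T | F | T | T
F | T | T | F
T | T | T | T
Satisfying assignment at row 1: c=F, d=F, q=F gives T.

No, it is not a contradiction.


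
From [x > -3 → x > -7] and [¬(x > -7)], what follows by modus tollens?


Modus tollens: from (P → Q) and ¬Q, infer ¬P.
Q = 'x > -7' is denied; since P → Q, P must also fail.

Not (x > -3).


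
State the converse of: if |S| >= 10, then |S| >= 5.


The converse of (P → Q) is (Q → P). It is not in general equivalent to the original.
Here P = '|S| >= 10' and Q = '|S| >= 5'.

If |S| >= 5, then |S| >= 10.


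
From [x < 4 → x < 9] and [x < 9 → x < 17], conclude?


Hypothetical syllogism: from (P → Q) and (Q → R), infer (P → R).
Chain the two implications through the shared middle term 'x < 9'.

x < 4 → x < 17


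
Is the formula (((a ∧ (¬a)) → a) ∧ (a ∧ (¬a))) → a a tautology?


Build the truth table over {a}:
a | φ
-----
F | T
T | T
Every row evaluates to true.

Yes, it is a tautology.


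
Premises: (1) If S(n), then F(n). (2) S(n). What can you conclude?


Modus ponens: from (P → Q) and P, infer Q.
P = 'S(n)' is asserted, and P → Q holds, so Q follows.

F(n).


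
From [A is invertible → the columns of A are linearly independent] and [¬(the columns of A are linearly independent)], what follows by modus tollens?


Modus tollens: from (P → Q) and ¬Q, infer ¬P.
Q = 'the columns of A are linearly independent' is denied; since P → Q, P must also fail.

Not (A is invertible).


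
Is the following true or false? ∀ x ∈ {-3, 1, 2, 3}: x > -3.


Evaluate the predicate on each element: -3:F, 1:T, 2:T, 3:T.
Counterexample x = -3 fails the predicate.

F


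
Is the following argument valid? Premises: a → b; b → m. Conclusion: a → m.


This matches the form of hypothetical syllogism: the conclusion follows in every model of the premises.

Valid.


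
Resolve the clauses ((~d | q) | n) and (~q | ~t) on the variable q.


The clauses contain complementary literals q and ~q.
Resolution eliminates this pair and disjoins the remaining literals (merging duplicates).

((~d | n) | ~t)


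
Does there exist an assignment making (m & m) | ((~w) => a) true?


Search for a satisfying assignment over {a, m, w}.
Try a=True, m=False, w=False: the formula evaluates to True.
A satisfying assignment exists.

Satisfiable.


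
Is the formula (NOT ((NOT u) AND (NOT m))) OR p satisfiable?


Search for a satisfying assignment over {m, p, u}.
Try m=T, p=F, u=F: the formula evaluates to T.
A satisfying assignment exists.

Satisfiable.


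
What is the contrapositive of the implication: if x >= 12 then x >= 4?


The contrapositive of (P → Q) is (¬Q → ¬P); it is logically equivalent to the original.
Here P = 'x >= 12' and Q = 'x >= 4'.

If not (x >= 4), then not (x >= 12).


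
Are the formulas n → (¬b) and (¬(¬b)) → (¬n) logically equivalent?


Compare truth tables:
b | n | φ | ψ
-------------
F | F | T | T
T | F | T | T
F | T | T | T
T | T | F | F
The columns φ and ψ agree on every row.

Yes, they are logically equivalent.


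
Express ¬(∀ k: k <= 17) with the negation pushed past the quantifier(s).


¬(∀ x: φ) = ∃ x: ¬φ, and ¬(∃ x: φ) = ∀ x: ¬φ.
Apply to the universal statement.

∃ k: ¬(k <= 17)


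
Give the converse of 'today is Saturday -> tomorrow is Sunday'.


The converse of (P → Q) is (Q → P). It is not in general equivalent to the original.
Here P = 'today is Saturday' and Q = 'tomorrow is Sunday'.

If tomorrow is Sunday, then today is Saturday.


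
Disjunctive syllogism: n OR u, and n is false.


Disjunctive syllogism: from (P ∨ Q) and ¬P, infer Q.
One disjunct, 'n', is ruled out; the other must hold.

u


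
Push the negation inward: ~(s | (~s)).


De Morgan: the negation of a disjunction is the conjunction of the negations.
Distribute ~ across |, flipping it to &, and negate each literal.

(~s) & s


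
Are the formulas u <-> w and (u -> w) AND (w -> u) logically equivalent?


Compare truth tables:
u | w | φ | ψ
-------------
F | F | T | T
T | F | F | F
F | T | F | F
T | T | T | T
The columns φ and ψ agree on every row.

Yes, they are logically equivalent.


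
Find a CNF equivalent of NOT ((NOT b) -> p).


Step 1: Rewrite (¬b) → p as ¬(¬b) ∨ p.
Step 2: Negate: ¬(¬(¬b) ∨ p) = (¬b) ∧ ¬p (De Morgan + double negation).

(NOT b) AND (NOT p)


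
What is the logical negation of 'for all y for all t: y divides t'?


Negation flips each quantifier (∀↔∃) and negates the inner predicate.
¬(for all y for all t: φ) = there exists y there exists t: ¬φ.

there exists y there exists t: NOT(y divides t)


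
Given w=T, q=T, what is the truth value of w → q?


Implication is false only when antecedent is true and consequent is false.
Substitute: w=T, q=T.
T → T evaluates to T.

T


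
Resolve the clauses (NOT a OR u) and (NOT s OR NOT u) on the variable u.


The clauses contain complementary literals u and NOTu.
Resolution eliminates this pair and disjoins the remaining literals (merging duplicates).

(NOT a OR NOT s)


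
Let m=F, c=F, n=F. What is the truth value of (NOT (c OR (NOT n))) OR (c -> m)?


Substitute m=F, c=F, n=F:
NOT n = T
c OR (NOT n) = F OR T = T
NOT (c OR (NOT n)) = F
c -> m = F -> F = T
(NOT (c OR (NOT n))) OR (c -> m) = F OR T = T

T


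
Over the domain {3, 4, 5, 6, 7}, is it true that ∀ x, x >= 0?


Evaluate the predicate on each element: 3:T, 4:T, 5:T, 6:T, 7:T.
Every element satisfies the predicate.

T


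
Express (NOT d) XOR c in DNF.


Step 1: (¬d) ⊕ c is true exactly when they disagree: ((¬d) ∧ ¬c) ∨ (¬(¬d) ∧ c).
Step 2: Eliminate any double negations (¬¬X = X).

((NOT d) AND (NOT c)) OR (d AND c)


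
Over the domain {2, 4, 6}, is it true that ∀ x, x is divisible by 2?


Evaluate the predicate on each element: 2:T, 4:T, 6:T.
Every element satisfies the predicate.

T


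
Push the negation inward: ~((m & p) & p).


De Morgan: the negation of a conjunction is the disjunction of the negations.
Distribute ~ across &, flipping it to |, and negate each literal.

((~m) | (~p)) | (~p)


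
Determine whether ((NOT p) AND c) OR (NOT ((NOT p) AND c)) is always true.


Build the truth table over {c, p}:
c | p | φ
---------
F | F | T
T | F | T
F | T | T
T | T | T
Every row evaluates to true.

Yes, it is a tautology.


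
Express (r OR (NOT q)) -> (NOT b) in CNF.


Step 1: Rewrite as ¬(r ∨ (¬q)) ∨ (¬b) = (¬r ∧ ¬(¬q)) ∨ (¬b).
Step 2: Distribute ∨ over ∧.
Step 3: Eliminate any double negations (¬¬X = X).

((NOT r) OR (NOT b)) AND (q OR (NOT b))


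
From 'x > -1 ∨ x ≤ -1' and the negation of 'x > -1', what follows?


Disjunctive syllogism: from (P ∨ Q) and ¬P, infer Q.
One disjunct, 'x > -1', is ruled out; the other must hold.

x ≤ -1


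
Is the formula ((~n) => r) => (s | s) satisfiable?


Search for a satisfying assignment over {n, r, s}.
Try n=False, r=False, s=False: the formula evaluates to True.
A satisfying assignment exists.

Satisfiable.


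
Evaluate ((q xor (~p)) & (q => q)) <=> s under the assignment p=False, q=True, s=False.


Substitute p=False, q=True, s=False:
~p = True
q xor (~p) = True xor True = False
q => q = True => True = True
(q xor (~p)) & (q => q) = False & True = False
((q xor (~p)) & (q => q)) <=> s = False <=> False = True

True


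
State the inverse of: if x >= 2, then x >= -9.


The inverse of (P → Q) is (¬P → ¬Q). It is equivalent to the converse, not to the original.
Here P = 'x >= 2' and Q = 'x >= -9'.

If not (x >= 2), then not (x >= -9).


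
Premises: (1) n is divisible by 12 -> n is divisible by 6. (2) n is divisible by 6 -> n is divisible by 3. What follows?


Hypothetical syllogism: from (P → Q) and (Q → R), infer (P → R).
Chain the two implications through the shared middle term 'n is divisible by 6'.

n is divisible by 12 -> n is divisible by 3


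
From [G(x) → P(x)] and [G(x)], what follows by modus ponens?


Modus ponens: from (P → Q) and P, infer Q.
P = 'G(x)' is asserted, and P → Q holds, so Q follows.

P(x).


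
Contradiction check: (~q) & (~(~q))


Truth table over {q}:
q | φ
-----
False | False
True | False
Every row is false.

Yes, it is a contradiction.


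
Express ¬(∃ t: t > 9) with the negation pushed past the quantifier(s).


¬(∀ x: φ) = ∃ x: ¬φ, and ¬(∃ x: φ) = ∀ x: ¬φ.
Apply to the existential statement.

∀ t: ¬(t > 9)


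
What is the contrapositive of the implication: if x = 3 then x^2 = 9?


The contrapositive of (P → Q) is (¬Q → ¬P); it is logically equivalent to the original.
Here P = 'x = 3' and Q = 'x^2 = 9'.

If not (x^2 = 9), then not (x = 3).


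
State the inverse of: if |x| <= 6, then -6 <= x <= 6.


The inverse of (P → Q) is (¬P → ¬Q). It is equivalent to the converse, not to the original.
Here P = '|x| <= 6' and Q = '-6 <= x <= 6'.

If not (|x| <= 6), then not (-6 <= x <= 6).


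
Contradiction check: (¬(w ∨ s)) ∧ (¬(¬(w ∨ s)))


Truth table over {s, w}:
s | w | φ
---------
F | F | F
T | F | F
F | T | F
T | T | F
Every row is false.

Yes, it is a contradiction.


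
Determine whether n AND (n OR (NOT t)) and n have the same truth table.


Compare truth tables:
n | t | φ | ψ
-------------
F | F | F | F
T | F | T | T
F | T | F | F
T | T | T | T
The columns φ and ψ agree on every row.

Yes, they are logically equivalent.


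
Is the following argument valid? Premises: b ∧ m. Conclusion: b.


This matches the form of conjunction elimination: the conclusion follows in every model of the premises.

Valid.


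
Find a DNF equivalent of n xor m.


Step 1: n ⊕ m is true exactly when they disagree: (n ∧ ¬m) ∨ (¬n ∧ m).

(n & (~m)) | ((~n) & m)


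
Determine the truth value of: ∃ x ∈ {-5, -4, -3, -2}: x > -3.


Evaluate the predicate on each element: -5:F, -4:F, -3:F, -2:T.
Witness x = -2 satisfies the predicate.

T


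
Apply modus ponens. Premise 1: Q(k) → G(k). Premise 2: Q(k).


Modus ponens: from (P → Q) and P, infer Q.
P = 'Q(k)' is asserted, and P → Q holds, so Q follows.

G(k).


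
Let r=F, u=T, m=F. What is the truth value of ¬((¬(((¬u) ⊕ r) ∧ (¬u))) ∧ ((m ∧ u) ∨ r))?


Substitute r=F, u=T, m=F:
¬u = F
(¬u) ⊕ r = F ⊕ F = F
¬u = F
((¬u) ⊕ r) ∧ (¬u) = F ∧ F = F
¬(((¬u) ⊕ r) ∧ (¬u)) = T
m ∧ u = F ∧ T = F
(m ∧ u) ∨ r = F ∨ F = F
(¬(((¬u) ⊕ r) ∧ (¬u))) ∧ ((m ∧ u) ∨ r) = T ∧ F = F
¬((¬(((¬u) ⊕ r) ∧ (¬u))) ∧ ((m ∧ u) ∨ r)) = T

T


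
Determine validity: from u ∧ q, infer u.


This matches the form of conjunction elimination: the conclusion follows in every model of the premises.

Valid.


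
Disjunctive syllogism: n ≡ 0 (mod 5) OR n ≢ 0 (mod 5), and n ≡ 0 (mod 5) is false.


Disjunctive syllogism: from (P ∨ Q) and ¬P, infer Q.
One disjunct, 'n ≡ 0 (mod 5)', is ruled out; the other must hold.

n ≢ 0 (mod 5)


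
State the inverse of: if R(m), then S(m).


The inverse of (P → Q) is (¬P → ¬Q). It is equivalent to the converse, not to the original.
Here P = 'R(m)' and Q = 'S(m)'.

If not (R(m)), then not (S(m)).


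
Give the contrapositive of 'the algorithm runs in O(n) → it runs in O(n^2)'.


The contrapositive of (P → Q) is (¬Q → ¬P); it is logically equivalent to the original.
Here P = 'the algorithm runs in O(n)' and Q = 'it runs in O(n^2)'.

If not (it runs in O(n^2)), then not (the algorithm runs in O(n)).


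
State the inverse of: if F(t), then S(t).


The inverse of (P → Q) is (¬P → ¬Q). It is equivalent to the converse, not to the original.
Here P = 'F(t)' and Q = 'S(t)'.

If not (F(t)), then not (S(t)).


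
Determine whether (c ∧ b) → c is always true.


Build the truth table over {b, c}:
b | c | φ
---------
F | F | T
T | F | T
F | T | T
T | T | T
Every row evaluates to true.

Yes, it is a tautology.


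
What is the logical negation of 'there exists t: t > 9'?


¬(for all x: φ) = there exists x: ¬φ, and ¬(there exists x: φ) = for all x: ¬φ.
Apply to the existential statement.

for all t: NOT(t > 9)


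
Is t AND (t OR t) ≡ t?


Compare truth tables:
t | φ | ψ
---------
F | F | F
T | T | T
The columns φ and ψ agree on every row.

Yes, they are logically equivalent.


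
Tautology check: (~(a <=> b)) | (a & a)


Build the truth table over {a, b}:
a | b | φ
---------
False | False | False
True | False | True
False | True | True
True | True | True
Counterexample at row 1: with a=False, b=False, the formula is False.

No, it is not a tautology.


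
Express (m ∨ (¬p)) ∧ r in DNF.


Step 1: Distribute ∧ over ∨: (m ∨ (¬p)) ∧ r = (m ∧ r) ∨ ((¬p) ∧ r).

(m ∧ r) ∨ ((¬p) ∧ r)


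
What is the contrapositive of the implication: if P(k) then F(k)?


The contrapositive of (P → Q) is (¬Q → ¬P); it is logically equivalent to the original.
Here P = 'P(k)' and Q = 'F(k)'.

If not (F(k)), then not (P(k)).


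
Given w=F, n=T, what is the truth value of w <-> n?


Biconditional is true when both operands have the same truth value.
Substitute: w=F, n=T.
F <-> T evaluates to F.

F


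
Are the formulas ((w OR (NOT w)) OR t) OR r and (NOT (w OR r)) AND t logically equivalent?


Compare truth tables:
r | t | w | φ | ψ
-----------------
F | F | F | T | F
T | F | F | T | F
F | T | F | T | T
T | T | F | T | F
F | F | T | T | F
T | F | T | T | F
F | T | T | T | F
T | T | T | T | F
They differ at row 1 (r=F, t=F, w=F): φ=T but ψ=F.

No, they are not logically equivalent.


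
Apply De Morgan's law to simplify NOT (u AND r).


De Morgan: the negation of a conjunction is the disjunction of the negations.
Distribute NOT across AND, flipping it to OR, and negate each literal.

(NOT u) OR (NOT r)


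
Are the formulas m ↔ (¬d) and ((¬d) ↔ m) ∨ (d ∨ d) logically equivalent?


Compare truth tables:
d | m | φ | ψ
-------------
F | F | F | F
T | F | T | T
F | T | T | T
T | T | F | T
They differ at row 4 (d=T, m=T): φ=F but ψ=T.

No, they are not logically equivalent.


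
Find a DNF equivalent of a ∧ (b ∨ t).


Step 1: Distribute ∧ over ∨: a ∧ (b ∨ t) = (a ∧ b) ∨ (a ∧ t).

(a ∧ b) ∨ (a ∧ t)


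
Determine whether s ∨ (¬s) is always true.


Build the truth table over {s}:
s | φ
-----
F | T
T | T
Every row evaluates to true.

Yes, it is a tautology.


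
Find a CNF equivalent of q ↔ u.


Step 1: Rewrite q ↔ u as (q → u) ∧ (u → q).
Step 2: Rewrite each implication as a disjunction.

((¬q) ∨ u) ∧ ((¬u) ∨ q)


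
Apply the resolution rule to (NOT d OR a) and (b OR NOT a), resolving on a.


The clauses contain complementary literals a and NOTa.
Resolution eliminates this pair and disjoins the remaining literals (merging duplicates).

(NOT d OR b)


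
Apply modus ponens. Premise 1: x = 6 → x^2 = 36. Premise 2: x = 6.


Modus ponens: from (P → Q) and P, infer Q.
P = 'x = 6' is asserted, and P → Q holds, so Q follows.

x^2 = 36.


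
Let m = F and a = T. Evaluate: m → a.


Implication is false only when antecedent is true and consequent is false.
Substitute: m=F, a=T.
F → T evaluates to T.

T


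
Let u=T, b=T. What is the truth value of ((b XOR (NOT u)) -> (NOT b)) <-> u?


Substitute u=T, b=T:
NOT u = F
b XOR (NOT u) = T XOR F = T
NOT b = F
(b XOR (NOT u)) -> (NOT b) = T -> F = F
((b XOR (NOT u)) -> (NOT b)) <-> u = F <-> T = F

F


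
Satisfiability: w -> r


Search for a satisfying assignment over {r, w}.
Try r=F, w=F: the formula evaluates to T.
A satisfying assignment exists.

Satisfiable.


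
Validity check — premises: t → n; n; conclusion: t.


This is affirming the consequent (fallacy). There exist truth assignments where the premises are all true but the conclusion is false.

Invalid.


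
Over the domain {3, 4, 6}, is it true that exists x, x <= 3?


Evaluate the predicate on each element: 3:True, 4:False, 6:False.
Witness x = 3 satisfies the predicate.

True


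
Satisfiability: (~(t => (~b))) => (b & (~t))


Search for a satisfying assignment over {b, t}.
Try b=False, t=False: the formula evaluates to True.
A satisfying assignment exists.

Satisfiable.


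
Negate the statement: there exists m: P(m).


¬(for all x: φ) = there exists x: ¬φ, and ¬(there exists x: φ) = for all x: ¬φ.
Apply to the existential statement.

for all m: NOT(P(m))


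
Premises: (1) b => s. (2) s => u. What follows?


Hypothetical syllogism: from (P → Q) and (Q → R), infer (P → R).
Chain the two implications through the shared middle term 's'.

b => u


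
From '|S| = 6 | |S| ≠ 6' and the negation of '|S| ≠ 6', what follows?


Disjunctive syllogism: from (P ∨ Q) and ¬P, infer Q.
One disjunct, '|S| ≠ 6', is ruled out; the other must hold.

|S| = 6


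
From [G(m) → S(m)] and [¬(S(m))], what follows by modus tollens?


Modus tollens: from (P → Q) and ¬Q, infer ¬P.
Q = 'S(m)' is denied; since P → Q, P must also fail.

Not (G(m)).


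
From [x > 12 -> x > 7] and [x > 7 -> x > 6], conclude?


Hypothetical syllogism: from (P → Q) and (Q → R), infer (P → R).
Chain the two implications through the shared middle term 'x > 7'.

x > 12 -> x > 6


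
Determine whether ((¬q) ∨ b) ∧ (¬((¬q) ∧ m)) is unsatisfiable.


Truth table over {b, m, q}:
b | m | q | φ
-------------
F | F | F | T
T | F | F | T
F | T | F | F
T | T | F | F
F | F | T | F
T | F | T | T
F | T | T | F
T | T | T | T
Satisfying assignment at row 1: b=F, m=F, q=F gives T.

No, it is not a contradiction.


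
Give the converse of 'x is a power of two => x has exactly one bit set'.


The converse of (P → Q) is (Q → P). It is not in general equivalent to the original.
Here P = 'x is a power of two' and Q = 'x has exactly one bit set'.

If x has exactly one bit set, then x is a power of two.


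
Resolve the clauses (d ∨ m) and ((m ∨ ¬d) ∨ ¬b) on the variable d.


The clauses contain complementary literals d and ¬d.
Resolution eliminates this pair and disjoins the remaining literals (merging duplicates).

(m ∨ ¬b)


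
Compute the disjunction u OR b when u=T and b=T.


Disjunction is false only when both operands are false.
Substitute: u=T, b=T.
T OR T evaluates to T.

T


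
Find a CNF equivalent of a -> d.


Step 1: Rewrite a → d as ¬a ∨ d.

(NOT a) OR d


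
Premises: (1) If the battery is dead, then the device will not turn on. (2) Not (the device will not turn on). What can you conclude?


Modus tollens: from (P → Q) and ¬Q, infer ¬P.
Q = 'the device will not turn on' is denied; since P → Q, P must also fail.

Not (the battery is dead).


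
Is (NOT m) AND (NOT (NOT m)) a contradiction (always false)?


Truth table over {m}:
m | φ
-----
F | F
T | F
Every row is false.

Yes, it is a contradiction.


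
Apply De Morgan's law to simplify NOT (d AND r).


De Morgan: the negation of a conjunction is the disjunction of the negations.
Distribute NOT across AND, flipping it to OR, and negate each literal.

(NOT d) OR (NOT r)


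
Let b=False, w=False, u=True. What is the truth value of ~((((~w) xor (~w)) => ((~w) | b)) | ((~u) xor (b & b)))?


Substitute b=False, w=False, u=True:
… (earlier sub-steps elided)
~w = True
(~w) xor (~w) = True xor True = False
~w = True
(~w) | b = True | False = True
((~w) xor (~w)) => ((~w) | b) = False => True = True
~u = False
b & b = False & False = False
(~u) xor (b & b) = False xor False = False
(((~w) xor (~w)) => ((~w) | b)) | ((~u) xor (b & b)) = True | False = True
~((((~w) xor (~w)) => ((~w) | b)) | ((~u) xor (b & b))) = False

False


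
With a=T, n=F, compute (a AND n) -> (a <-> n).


Substitute a=T, n=F:
a AND n = T AND F = F
a <-> n = T <-> F = F
(a AND n) -> (a <-> n) = F -> F = T

T


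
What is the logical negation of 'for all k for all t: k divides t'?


Negation flips each quantifier (∀↔∃) and negates the inner predicate.
¬(for all k for all t: φ) = there exists k there exists t: ¬φ.

there exists k there exists t: NOT(k divides t)


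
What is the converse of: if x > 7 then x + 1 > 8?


The converse of (P → Q) is (Q → P). It is not in general equivalent to the original.
Here P = 'x > 7' and Q = 'x + 1 > 8'.

If x + 1 > 8, then x > 7.


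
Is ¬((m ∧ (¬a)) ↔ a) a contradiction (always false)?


Truth table over {a, m}:
a | m | φ
---------
F | F | F
T | F | T
F | T | T
T | T | T
Satisfying assignment at row 2: a=T, m=F gives T.

No, it is not a contradiction.


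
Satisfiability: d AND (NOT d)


Check all 2 assignments over {d}:
d | φ
-----
F | F
T | F
No assignment makes the formula true.

Unsatisfiable.


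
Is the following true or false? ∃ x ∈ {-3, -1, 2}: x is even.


Evaluate the predicate on each element: -3:F, -1:F, 2:T.
Witness x = 2 satisfies the predicate.

T


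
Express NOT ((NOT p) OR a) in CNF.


Step 1: Apply De Morgan: ¬((¬p) ∨ a) = ¬(¬p) ∧ ¬a.
Step 2: Eliminate any double negations (¬¬X = X).

p AND (NOT a)


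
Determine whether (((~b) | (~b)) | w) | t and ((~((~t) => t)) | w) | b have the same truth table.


Compare truth tables:
b | t | w | φ | ψ
-----------------
False | False | False | True | True
True | False | False | False | True
False | True | False | True | False
True | True | False | True | True
False | False | True | True | True
True | False | True | True | True
False | True | True | True | True
True | True | True | True | True
They differ at row 2 (b=True, t=False, w=False): φ=False but ψ=True.

No, they are not logically equivalent.
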